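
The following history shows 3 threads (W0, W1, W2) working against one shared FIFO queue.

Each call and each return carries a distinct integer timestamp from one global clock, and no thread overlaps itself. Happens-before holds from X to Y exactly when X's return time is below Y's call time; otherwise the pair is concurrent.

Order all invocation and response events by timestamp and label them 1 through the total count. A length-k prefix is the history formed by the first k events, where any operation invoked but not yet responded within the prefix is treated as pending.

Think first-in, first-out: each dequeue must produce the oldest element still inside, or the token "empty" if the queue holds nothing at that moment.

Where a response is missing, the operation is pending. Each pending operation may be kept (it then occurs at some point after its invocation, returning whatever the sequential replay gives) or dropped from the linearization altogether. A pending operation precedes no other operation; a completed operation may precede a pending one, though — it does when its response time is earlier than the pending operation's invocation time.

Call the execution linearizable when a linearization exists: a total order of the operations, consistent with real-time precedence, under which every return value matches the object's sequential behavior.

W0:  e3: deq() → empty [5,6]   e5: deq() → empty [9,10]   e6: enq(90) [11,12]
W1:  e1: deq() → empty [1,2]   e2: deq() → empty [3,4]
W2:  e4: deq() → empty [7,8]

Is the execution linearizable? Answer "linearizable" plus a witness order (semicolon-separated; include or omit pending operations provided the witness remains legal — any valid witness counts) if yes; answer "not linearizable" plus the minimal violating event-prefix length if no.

linearizable — witness: e1; e2; e3; e4; e5; e6

after step 1 (e1 deq() → empty): queue <>
after step 2 (e2 deq() → empty): queue <>
after step 3 (e3 deq() → empty): queue <>
after step 4 (e4 deq() → empty): queue <>
after step 5 (e5 deq() → empty): queue <>
after step 6 (e6 enq(90)): queue <90>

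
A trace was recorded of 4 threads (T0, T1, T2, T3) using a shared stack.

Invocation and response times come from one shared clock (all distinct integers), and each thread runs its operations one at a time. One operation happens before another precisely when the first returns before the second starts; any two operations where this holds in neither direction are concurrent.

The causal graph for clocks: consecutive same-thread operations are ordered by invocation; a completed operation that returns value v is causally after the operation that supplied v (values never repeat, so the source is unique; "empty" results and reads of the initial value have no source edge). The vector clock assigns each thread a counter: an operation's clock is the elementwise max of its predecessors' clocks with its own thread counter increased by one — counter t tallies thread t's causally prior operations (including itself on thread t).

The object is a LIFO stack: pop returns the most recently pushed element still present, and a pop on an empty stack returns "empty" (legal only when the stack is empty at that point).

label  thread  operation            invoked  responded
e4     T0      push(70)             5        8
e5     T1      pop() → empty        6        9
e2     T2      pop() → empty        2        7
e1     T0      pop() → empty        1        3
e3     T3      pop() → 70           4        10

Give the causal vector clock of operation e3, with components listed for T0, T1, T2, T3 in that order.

(2, 0, 0, 1)

VC(e2, invoked at 2): no causal predecessors; +1 on T2 → (0, 0, 1, 0)
VC(e5, invoked at 6): no causal predecessors; +1 on T1 → (0, 1, 0, 0)
VC(e1, invoked at 1): no causal predecessors; +1 on T0 → (1, 0, 0, 0)
VC(e4, invoked at 5): max of VC(e1)=(1, 0, 0, 0), then +1 on thread T0 → (2, 0, 0, 0)
VC(e3, invoked at 4): max of VC(e4)=(2, 0, 0, 0), then +1 on thread T3 → (2, 0, 0, 1)
target: VC(e3) = (2, 0, 0, 1)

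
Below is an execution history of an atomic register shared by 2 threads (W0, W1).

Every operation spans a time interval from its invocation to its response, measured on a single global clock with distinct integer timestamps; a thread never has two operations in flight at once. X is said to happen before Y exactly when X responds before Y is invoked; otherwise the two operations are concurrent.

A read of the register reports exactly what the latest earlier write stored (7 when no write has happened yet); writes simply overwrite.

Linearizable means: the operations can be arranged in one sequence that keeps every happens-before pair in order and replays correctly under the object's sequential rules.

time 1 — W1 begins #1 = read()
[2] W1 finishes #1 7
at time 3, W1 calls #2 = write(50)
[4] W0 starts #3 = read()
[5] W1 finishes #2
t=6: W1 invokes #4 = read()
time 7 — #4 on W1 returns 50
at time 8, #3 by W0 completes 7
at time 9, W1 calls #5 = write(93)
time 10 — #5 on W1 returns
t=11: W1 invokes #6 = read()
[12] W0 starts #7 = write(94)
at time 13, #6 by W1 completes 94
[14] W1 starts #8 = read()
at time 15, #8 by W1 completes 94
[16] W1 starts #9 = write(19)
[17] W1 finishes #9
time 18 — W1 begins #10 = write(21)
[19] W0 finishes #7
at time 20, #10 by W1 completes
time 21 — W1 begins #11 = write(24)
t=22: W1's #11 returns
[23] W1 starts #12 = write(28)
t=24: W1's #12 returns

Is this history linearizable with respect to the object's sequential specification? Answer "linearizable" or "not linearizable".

linearizable

witness order: #1, #3, #2, #4, #5, #7, #6, #8, #9, #10, #11, #12
after step 1 (#1 read() → 7): value 7
after step 2 (#3 read() → 7): value 7
after step 3 (#2 write(50)): value 50
after step 4 (#4 read() → 50): value 50
after step 5 (#5 write(93)): value 93
after step 6 (#7 write(94)): value 94
after step 7 (#6 read() → 94): value 94
after step 8 (#8 read() → 94): value 94
after step 9 (#9 write(19)): value 19
after step 10 (#10 write(21)): value 21
after step 11 (#11 write(24)): value 24
after step 12 (#12 write(28)): value 28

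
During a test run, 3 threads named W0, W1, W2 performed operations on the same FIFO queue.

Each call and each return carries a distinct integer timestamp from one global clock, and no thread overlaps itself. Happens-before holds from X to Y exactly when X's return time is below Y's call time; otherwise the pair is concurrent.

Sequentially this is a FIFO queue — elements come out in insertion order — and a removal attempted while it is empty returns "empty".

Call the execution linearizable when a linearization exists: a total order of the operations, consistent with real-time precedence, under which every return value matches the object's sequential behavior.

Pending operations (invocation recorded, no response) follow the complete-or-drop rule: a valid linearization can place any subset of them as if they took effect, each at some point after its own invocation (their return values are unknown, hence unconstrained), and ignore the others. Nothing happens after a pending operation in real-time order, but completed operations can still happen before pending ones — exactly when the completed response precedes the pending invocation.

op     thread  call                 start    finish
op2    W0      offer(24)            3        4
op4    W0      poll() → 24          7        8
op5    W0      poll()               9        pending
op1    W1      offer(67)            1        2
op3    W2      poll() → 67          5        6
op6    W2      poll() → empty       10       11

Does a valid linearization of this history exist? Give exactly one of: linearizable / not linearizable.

linearizable

a witness: op1, op2, op3, op4, op5, op6
1. op1 offer(67), leaving queue <67>
2. op2 offer(24), leaving queue <67,24>
3. op3 poll() → 67, leaving queue <24>
4. op4 poll() → 24, leaving queue <>
5. op5 poll() (pending, included), leaving queue <>
6. op6 poll() → empty, leaving queue <>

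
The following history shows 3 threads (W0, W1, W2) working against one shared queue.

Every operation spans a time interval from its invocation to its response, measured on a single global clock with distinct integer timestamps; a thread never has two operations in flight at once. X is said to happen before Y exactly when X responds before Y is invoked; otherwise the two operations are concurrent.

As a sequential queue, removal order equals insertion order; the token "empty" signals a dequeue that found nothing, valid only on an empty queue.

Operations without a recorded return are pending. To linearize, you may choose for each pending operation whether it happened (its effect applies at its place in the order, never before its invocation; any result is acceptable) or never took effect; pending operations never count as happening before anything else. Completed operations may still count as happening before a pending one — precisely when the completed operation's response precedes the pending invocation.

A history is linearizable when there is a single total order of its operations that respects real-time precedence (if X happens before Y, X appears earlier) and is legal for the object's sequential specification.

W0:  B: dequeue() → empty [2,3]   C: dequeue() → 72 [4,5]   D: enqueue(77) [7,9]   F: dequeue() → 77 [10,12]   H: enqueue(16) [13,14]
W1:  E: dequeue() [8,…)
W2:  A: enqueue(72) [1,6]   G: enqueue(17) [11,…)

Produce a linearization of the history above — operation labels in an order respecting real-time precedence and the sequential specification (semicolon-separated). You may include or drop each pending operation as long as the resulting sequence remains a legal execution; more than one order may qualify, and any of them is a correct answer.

B; A; C; D; F; E; G; H

1. B dequeue() → empty, leaving queue <>
2. A enqueue(72), leaving queue <72>
3. C dequeue() → 72, leaving queue <>
4. D enqueue(77), leaving queue <77>
5. F dequeue() → 77, leaving queue <>
6. E dequeue() (pending, included), leaving queue <>
7. G enqueue(17) (pending, included), leaving queue <17>
8. H enqueue(16), leaving queue <17,16>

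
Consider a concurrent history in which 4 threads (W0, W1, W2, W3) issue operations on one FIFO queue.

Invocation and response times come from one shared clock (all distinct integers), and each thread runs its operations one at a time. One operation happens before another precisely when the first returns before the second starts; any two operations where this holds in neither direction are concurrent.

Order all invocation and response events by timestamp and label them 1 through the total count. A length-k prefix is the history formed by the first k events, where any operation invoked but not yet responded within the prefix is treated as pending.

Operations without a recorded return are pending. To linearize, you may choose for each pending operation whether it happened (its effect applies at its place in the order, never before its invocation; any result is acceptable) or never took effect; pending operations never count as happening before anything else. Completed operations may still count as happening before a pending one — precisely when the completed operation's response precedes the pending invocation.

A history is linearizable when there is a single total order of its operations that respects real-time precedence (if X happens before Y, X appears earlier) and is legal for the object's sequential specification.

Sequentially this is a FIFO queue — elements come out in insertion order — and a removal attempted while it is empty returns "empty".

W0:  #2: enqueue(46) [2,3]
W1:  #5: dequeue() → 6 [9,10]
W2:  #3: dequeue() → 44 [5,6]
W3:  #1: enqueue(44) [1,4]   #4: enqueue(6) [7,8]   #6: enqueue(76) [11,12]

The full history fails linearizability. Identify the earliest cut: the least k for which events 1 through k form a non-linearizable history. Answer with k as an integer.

events 1..9 are linearizable, e.g. via #1, #2, #3, #4:
1. #1 enqueue(44), leaving queue <44>
2. #2 enqueue(46), leaving queue <44,46>
3. #3 dequeue() → 44, leaving queue <46>
4. #4 enqueue(6), leaving queue <46,6>
with event 10 included (#5 responding at time 10), all real-time-consistent orders fail
sample order #1, #2, #3, #4, #5 stalls at step 5 — #5 dequeue() → 6 has no legal effect
sample order #2, #1, #3, #4, #5 stalls at step 3 — #3 dequeue() → 44 has no legal effect

10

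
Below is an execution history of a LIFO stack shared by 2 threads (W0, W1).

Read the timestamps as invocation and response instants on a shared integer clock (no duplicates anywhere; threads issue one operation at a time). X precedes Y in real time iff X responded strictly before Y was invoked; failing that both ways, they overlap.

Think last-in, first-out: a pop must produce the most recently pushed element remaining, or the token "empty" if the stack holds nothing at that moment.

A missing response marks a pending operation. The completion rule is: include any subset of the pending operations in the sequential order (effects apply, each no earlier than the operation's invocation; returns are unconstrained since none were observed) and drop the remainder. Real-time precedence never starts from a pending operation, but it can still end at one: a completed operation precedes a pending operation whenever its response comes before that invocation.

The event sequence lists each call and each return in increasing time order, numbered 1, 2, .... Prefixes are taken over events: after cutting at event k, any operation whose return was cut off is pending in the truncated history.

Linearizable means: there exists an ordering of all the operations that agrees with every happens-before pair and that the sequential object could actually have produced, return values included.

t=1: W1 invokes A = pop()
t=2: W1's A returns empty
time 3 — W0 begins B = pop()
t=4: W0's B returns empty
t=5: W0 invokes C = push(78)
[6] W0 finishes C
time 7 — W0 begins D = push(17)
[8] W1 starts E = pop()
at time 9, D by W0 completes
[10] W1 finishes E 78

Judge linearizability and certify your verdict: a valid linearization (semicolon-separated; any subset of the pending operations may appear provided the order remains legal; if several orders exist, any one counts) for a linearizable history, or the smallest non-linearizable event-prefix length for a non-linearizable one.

after step 1 (A pop() → empty): stack <>
after step 2 (B pop() → empty): stack <>
after step 3 (C push(78)): stack <78>
after step 4 (E pop() → 78): stack <>
after step 5 (D push(17)): stack <17>

linearizable — witness: A; B; C; E; D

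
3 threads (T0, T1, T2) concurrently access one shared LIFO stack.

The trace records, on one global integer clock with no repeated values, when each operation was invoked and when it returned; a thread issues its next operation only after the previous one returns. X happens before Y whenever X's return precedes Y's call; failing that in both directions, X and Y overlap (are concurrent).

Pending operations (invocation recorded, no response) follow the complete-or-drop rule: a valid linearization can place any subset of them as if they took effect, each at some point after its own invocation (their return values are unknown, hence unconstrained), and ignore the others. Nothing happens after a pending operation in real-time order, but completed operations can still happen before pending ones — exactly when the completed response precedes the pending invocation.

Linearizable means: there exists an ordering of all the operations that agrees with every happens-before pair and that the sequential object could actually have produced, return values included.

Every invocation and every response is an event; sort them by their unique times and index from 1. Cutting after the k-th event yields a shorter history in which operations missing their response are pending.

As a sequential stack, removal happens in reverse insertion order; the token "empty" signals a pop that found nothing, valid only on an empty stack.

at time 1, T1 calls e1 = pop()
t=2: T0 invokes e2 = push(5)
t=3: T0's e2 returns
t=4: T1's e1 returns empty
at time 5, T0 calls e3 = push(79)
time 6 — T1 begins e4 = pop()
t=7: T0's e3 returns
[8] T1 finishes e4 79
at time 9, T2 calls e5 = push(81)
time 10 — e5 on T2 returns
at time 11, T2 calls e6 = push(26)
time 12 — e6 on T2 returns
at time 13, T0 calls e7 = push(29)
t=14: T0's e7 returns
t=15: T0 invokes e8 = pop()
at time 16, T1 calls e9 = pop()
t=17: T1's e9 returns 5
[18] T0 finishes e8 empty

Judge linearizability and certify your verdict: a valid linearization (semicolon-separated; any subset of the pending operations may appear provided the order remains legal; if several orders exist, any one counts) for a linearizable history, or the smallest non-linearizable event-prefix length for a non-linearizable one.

cut after 16 events: linearizable; cut after 17 events (e9 responds, time 17): not linearizable
the 8 completed operations admit 4 real-time orders; each fails the LIFO stack replay
no completion choice of the 1 pending operation (e8) rescues it — every subset was tried
one such order, e1, e2, e3, e4, e5, e6, e7, e9 (pending dropped), breaks at step 8 where e9 pop() → 5 is illegal
one such order, e1, e2, e4, e3, e5, e6, e7, e9 (pending dropped), breaks at step 3 where e4 pop() → 79 is illegal

not linearizable — minimal violating prefix: 17 events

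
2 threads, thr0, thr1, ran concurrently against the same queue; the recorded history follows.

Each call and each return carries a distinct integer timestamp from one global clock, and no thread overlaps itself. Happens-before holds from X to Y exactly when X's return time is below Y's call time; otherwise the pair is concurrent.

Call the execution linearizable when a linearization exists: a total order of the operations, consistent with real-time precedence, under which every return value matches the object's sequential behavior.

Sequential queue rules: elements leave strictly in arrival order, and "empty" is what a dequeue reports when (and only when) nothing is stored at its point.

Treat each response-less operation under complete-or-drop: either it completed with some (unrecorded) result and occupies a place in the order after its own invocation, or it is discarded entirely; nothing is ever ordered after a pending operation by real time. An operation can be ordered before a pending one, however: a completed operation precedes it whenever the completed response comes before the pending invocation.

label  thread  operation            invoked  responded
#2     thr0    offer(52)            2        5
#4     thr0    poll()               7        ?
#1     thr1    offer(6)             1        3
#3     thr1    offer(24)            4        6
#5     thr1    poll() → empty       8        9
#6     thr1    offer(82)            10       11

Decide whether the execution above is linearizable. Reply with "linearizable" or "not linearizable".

not linearizable

through event 8 a valid linearization exists; event 9 (#5 responding at time 9) ends that
real-time-consistent orders of the 4 completed operations: 3 — all fail the queue replay
include/drop combinations of the 1 pending operation (#4) were all tried; none helps
for example #1, #2, #3, #5 (pending dropped) fails at step 4: #5 poll() → empty is not legal there
for example #1, #3, #2, #5 (pending dropped) fails at step 4: #5 poll() → empty is not legal there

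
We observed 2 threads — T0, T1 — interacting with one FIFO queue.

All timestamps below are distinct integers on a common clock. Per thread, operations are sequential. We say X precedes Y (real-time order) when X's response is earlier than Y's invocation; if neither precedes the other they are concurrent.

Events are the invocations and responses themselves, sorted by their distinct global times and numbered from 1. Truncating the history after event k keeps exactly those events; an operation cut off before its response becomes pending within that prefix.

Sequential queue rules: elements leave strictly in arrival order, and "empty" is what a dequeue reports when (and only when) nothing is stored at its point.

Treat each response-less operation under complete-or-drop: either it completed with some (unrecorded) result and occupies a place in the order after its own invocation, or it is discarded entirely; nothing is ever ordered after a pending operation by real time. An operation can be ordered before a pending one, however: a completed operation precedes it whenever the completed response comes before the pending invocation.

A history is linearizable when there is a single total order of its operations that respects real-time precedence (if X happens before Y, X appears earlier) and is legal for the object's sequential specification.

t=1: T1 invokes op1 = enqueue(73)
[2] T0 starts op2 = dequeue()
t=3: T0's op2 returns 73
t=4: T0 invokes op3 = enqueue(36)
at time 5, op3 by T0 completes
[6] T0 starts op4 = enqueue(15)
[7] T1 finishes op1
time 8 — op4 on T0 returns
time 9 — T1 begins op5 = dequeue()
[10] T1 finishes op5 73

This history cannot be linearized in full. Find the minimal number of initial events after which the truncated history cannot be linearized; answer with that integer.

10

events 1..9 are linearizable; a witness order is op1, op2, op3, op4:
1. op1 enqueue(73), leaving queue <73>
2. op2 dequeue() → 73, leaving queue <>
3. op3 enqueue(36), leaving queue <36>
4. op4 enqueue(15), leaving queue <36,15>
adding event 10 (op5 responds at 10) leaves no legal real-time order
take op1, op2, op3, op4, op5: step 5 already fails, because op5 dequeue() → 73 cannot occur there
take op2, op1, op3, op4, op5: step 1 already fails, because op2 dequeue() → 73 cannot occur there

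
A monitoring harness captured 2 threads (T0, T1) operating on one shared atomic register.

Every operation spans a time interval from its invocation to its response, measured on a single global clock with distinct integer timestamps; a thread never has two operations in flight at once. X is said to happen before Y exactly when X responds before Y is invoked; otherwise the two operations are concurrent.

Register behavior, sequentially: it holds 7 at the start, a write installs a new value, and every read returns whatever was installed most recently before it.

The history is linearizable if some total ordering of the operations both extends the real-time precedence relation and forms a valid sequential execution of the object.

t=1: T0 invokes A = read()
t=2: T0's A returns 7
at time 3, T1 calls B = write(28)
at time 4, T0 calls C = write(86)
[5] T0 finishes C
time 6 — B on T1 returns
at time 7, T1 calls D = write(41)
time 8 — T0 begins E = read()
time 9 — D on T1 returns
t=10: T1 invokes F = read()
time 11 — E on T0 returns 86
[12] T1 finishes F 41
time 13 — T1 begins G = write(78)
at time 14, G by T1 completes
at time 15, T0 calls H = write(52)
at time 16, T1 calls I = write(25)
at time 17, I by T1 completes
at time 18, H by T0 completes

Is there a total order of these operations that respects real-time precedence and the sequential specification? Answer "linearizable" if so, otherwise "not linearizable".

linearizable

one valid linearization: A, B, C, E, D, F, G, H, I
step 1: A read() → 7 — value 7
step 2: B write(28) — value 28
step 3: C write(86) — value 86
step 4: E read() → 86 — value 86
step 5: D write(41) — value 41
step 6: F read() → 41 — value 41
step 7: G write(78) — value 78
step 8: H write(52) — value 52
step 9: I write(25) — value 25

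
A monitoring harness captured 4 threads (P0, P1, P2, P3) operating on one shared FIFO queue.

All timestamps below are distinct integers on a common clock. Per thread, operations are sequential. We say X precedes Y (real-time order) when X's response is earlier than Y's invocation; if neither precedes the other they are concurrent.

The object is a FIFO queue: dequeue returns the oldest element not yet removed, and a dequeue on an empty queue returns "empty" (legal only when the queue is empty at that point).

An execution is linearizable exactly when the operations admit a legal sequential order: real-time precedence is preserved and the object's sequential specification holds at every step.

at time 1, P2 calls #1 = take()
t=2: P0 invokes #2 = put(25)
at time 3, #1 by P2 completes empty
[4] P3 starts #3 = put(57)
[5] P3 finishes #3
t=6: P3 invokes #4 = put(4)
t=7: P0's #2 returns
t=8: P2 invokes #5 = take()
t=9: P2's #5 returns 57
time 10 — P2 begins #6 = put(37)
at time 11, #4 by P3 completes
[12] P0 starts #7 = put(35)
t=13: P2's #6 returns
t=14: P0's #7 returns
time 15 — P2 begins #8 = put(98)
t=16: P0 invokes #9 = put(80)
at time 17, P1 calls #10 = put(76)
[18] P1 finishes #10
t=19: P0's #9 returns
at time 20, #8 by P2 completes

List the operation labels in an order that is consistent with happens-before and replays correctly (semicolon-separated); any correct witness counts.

#1; #3; #2; #4; #5; #6; #7; #8; #9; #10

after step 1 (#1 take() → empty): queue <>
after step 2 (#3 put(57)): queue <57>
after step 3 (#2 put(25)): queue <57,25>
after step 4 (#4 put(4)): queue <57,25,4>
after step 5 (#5 take() → 57): queue <25,4>
after step 6 (#6 put(37)): queue <25,4,37>
after step 7 (#7 put(35)): queue <25,4,37,35>
after step 8 (#8 put(98)): queue <25,4,37,35,98>
after step 9 (#9 put(80)): queue <25,4,37,35,98,80>
after step 10 (#10 put(76)): queue <25,4,37,35,98,80,76>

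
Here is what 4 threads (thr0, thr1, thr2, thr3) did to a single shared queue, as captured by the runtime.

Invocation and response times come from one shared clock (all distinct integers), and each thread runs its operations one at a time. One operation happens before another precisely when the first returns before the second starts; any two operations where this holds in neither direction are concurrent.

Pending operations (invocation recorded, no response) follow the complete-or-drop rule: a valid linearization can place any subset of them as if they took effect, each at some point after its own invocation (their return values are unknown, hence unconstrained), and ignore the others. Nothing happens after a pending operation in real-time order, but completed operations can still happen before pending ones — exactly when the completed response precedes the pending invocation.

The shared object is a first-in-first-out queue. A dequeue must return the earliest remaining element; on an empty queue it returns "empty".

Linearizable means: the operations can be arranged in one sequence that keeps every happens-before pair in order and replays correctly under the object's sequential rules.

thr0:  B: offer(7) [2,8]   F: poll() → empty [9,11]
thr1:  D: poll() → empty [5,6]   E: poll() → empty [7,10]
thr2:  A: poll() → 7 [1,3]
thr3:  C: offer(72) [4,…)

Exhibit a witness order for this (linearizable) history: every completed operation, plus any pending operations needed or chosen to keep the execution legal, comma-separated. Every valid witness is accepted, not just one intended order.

B, A, D, E, F

step 1: B offer(7) — queue <7>
step 2: A poll() → 7 — queue <>
step 3: D poll() → empty — queue <>
step 4: E poll() → empty — queue <>
step 5: F poll() → empty — queue <>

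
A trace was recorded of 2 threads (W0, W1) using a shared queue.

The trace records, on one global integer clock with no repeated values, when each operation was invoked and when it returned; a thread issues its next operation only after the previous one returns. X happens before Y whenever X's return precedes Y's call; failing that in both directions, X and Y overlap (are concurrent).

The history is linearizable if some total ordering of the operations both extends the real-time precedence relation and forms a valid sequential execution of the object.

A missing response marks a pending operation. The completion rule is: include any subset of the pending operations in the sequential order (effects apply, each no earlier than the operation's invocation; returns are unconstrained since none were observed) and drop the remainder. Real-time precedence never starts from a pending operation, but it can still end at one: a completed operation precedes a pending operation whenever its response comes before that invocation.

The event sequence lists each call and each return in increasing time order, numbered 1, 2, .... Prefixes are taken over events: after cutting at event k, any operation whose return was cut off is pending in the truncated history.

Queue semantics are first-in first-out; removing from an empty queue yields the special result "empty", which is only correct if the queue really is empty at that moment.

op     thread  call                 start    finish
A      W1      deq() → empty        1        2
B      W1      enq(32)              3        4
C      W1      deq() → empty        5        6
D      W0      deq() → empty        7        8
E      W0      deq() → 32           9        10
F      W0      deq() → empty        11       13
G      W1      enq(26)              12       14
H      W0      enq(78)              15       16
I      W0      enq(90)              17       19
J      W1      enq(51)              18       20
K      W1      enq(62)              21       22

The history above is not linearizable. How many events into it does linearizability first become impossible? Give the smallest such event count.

a valid linearization of events 1..5 exists, for instance A, B:
after step 1 (A deq() → empty): queue <>
after step 2 (B enq(32)): queue <32>
event 6 — C's response, time 6 — after it, nothing linearizes
for example A, B, C fails at step 3: C deq() → empty is not legal there

6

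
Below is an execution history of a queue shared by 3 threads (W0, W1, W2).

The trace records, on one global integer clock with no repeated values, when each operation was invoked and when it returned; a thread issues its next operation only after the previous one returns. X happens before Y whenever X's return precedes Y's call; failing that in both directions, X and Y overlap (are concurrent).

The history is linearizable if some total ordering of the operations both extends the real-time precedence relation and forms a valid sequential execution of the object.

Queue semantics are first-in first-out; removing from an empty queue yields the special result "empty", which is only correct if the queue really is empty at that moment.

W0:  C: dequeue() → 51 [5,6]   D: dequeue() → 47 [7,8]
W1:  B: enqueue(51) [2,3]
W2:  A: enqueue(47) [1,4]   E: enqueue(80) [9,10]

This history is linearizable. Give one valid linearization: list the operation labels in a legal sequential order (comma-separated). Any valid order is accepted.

1. B enqueue(51), leaving queue <51>
2. A enqueue(47), leaving queue <51,47>
3. C dequeue() → 51, leaving queue <47>
4. D dequeue() → 47, leaving queue <>
5. E enqueue(80), leaving queue <80>

B, A, C, D, E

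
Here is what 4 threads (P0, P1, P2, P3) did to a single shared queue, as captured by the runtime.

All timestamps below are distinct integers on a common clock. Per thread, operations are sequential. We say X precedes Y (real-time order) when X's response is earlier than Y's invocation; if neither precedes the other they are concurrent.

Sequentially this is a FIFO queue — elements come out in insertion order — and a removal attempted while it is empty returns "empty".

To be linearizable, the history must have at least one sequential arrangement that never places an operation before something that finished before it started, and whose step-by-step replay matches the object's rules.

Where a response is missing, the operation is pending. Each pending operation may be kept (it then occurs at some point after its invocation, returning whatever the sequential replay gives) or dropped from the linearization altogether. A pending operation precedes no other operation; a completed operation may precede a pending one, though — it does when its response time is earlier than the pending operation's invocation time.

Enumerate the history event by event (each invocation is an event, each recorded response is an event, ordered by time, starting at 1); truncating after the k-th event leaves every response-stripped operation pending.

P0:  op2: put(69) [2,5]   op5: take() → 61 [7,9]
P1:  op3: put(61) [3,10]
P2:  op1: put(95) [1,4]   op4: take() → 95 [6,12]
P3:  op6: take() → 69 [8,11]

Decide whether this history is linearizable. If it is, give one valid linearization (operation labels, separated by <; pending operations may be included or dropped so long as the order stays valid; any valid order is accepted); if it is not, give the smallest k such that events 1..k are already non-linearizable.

linearizable — witness: op1 < op2 < op3 < op4 < op6 < op5

after step 1 (op1 put(95)): queue <95>
after step 2 (op2 put(69)): queue <95,69>
after step 3 (op3 put(61)): queue <95,69,61>
after step 4 (op4 take() → 95): queue <69,61>
after step 5 (op6 take() → 69): queue <61>
after step 6 (op5 take() → 61): queue <>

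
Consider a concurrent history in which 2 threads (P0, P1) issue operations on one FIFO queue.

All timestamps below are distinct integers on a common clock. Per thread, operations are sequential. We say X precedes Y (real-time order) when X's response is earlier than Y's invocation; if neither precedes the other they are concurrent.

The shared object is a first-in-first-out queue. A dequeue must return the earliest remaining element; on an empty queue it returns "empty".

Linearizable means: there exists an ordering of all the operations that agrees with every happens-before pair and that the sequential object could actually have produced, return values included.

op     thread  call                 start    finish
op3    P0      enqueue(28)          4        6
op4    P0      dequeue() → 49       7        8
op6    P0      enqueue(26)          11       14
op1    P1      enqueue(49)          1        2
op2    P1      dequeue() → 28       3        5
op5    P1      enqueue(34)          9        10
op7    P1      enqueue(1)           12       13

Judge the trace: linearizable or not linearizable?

cut after 4 events: linearizable; cut after 5 events (op2 responds, time 5): not linearizable
one real-time candidate order over the 2 completed operations — the FIFO queue replay rejects it
including or dropping the 1 pending operation (op3) in any combination fails
one such order, op1, op2 (pending dropped), breaks at step 2 where op2 dequeue() → 28 is illegal

not linearizable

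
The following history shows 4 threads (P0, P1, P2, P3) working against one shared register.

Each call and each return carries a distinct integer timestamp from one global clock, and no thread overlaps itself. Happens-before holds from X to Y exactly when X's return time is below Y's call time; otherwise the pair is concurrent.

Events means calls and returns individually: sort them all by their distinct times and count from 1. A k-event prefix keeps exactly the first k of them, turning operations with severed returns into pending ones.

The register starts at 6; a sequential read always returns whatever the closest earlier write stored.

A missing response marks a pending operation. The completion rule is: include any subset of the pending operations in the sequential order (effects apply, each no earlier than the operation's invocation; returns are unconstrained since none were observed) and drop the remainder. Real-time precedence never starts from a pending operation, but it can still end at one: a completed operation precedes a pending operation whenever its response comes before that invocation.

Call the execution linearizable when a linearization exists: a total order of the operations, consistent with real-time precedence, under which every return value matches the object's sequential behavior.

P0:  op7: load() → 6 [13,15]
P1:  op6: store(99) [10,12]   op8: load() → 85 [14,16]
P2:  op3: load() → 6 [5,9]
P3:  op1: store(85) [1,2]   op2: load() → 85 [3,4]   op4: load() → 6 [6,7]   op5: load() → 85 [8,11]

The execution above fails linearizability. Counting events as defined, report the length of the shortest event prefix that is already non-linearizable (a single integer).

one valid order for events 1..6 is op1, op2:
1. op1 store(85), leaving value 85
2. op2 load() → 85, leaving value 85
with event 7 included (op4 responding at time 7), all real-time-consistent orders fail
include/drop combinations of the 1 pending operation (op3) were all tried; none helps
take op1, op2, op4 (pending dropped): step 3 already fails, because op4 load() → 6 cannot occur there

7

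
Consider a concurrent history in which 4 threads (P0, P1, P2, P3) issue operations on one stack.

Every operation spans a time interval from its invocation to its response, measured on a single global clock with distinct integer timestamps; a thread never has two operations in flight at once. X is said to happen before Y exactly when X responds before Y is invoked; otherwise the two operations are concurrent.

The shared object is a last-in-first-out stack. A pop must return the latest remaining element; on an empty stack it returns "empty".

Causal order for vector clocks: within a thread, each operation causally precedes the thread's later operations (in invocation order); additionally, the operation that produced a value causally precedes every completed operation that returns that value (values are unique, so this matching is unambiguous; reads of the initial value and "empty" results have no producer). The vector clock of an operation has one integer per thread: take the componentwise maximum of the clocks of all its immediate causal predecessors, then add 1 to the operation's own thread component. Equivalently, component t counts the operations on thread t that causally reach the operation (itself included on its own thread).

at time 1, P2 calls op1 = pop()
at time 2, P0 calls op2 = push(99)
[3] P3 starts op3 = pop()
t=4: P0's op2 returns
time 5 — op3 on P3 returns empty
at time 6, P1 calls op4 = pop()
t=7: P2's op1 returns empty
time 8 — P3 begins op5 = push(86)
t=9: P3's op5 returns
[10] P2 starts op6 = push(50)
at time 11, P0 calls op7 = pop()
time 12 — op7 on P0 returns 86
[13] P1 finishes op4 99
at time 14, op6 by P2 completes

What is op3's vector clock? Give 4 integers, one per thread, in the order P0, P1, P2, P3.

VC(op3, invoked at 3): no causal predecessors; +1 on P3 → (0, 0, 0, 1)
VC(op1, invoked at 1): no causal predecessors; +1 on P2 → (0, 0, 1, 0)
VC(op2, invoked at 2): no causal predecessors; +1 on P0 → (1, 0, 0, 0)
merge at op5 (invoked 8): VC(op3)=(0, 0, 0, 1), own-thread bump on P3 → (0, 0, 0, 2)
merge at op6 (invoked 10): VC(op1)=(0, 0, 1, 0), own-thread bump on P2 → (0, 0, 2, 0)
merge at op4 (invoked 6): VC(op2)=(1, 0, 0, 0), own-thread bump on P1 → (1, 1, 0, 0)
merge at op7 (invoked 11): VC(op2)=(1, 0, 0, 0), VC(op5)=(0, 0, 0, 2), own-thread bump on P0 → (2, 0, 0, 2)
target: VC(op3) = (0, 0, 0, 1)

(0, 0, 0, 1)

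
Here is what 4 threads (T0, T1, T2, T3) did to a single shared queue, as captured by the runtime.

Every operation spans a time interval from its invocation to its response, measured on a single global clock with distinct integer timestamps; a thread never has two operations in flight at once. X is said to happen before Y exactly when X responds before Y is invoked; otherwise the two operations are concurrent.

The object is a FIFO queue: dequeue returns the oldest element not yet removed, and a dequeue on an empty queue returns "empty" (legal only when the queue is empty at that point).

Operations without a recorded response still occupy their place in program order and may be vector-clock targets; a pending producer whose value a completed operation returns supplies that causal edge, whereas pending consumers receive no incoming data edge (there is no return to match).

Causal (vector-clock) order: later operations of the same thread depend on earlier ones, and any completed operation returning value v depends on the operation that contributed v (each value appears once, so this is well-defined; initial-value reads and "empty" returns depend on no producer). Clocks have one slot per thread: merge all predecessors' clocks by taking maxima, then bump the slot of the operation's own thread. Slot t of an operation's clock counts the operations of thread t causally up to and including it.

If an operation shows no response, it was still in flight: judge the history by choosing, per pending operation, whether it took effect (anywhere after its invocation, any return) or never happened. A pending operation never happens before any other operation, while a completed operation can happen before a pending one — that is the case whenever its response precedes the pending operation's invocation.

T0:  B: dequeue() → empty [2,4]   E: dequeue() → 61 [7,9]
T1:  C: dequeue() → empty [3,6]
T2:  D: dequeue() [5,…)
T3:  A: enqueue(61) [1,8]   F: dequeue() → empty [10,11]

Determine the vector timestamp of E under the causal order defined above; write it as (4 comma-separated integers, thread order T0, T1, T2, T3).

(2, 0, 0, 1)

VC(A, invoked at 1): no causal predecessors; +1 on T3 → (0, 0, 0, 1)
VC(D, invoked at 5): no causal predecessors; +1 on T2 → (0, 0, 1, 0)
VC(C, invoked at 3): no causal predecessors; +1 on T1 → (0, 1, 0, 0)
VC(B, invoked at 2): no causal predecessors; +1 on T0 → (1, 0, 0, 0)
invoked at 10, F merges VC(A)=(0, 0, 0, 1) and bumps T3's slot → (0, 0, 0, 2)
invoked at 7, E merges VC(A)=(0, 0, 0, 1), VC(B)=(1, 0, 0, 0) and bumps T0's slot → (2, 0, 0, 1)
target: VC(E) = (2, 0, 0, 1)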